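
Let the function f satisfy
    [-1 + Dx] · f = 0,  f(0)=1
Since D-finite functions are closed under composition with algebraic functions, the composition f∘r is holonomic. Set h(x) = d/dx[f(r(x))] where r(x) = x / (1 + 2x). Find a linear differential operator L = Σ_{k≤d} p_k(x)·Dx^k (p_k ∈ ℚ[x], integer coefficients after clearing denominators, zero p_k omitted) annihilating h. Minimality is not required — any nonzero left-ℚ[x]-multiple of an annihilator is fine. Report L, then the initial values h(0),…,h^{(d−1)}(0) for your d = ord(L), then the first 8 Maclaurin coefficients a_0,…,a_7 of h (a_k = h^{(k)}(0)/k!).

L = (-3 - 8·x) + (-1 - 4·x - 4·x^2)·Dx  (order 1).
h: a_k = 1, -3, 13/2, -71/6, 147/8, -2699/120, 9157/720, 68731/1680, …
ICs: h(0) = 1.

f: a_k = 1, 1, 1/2, 1/6, 1/24, 1/120, 1/720, 1/5040, …
h₀=f(r): pull back L_f along r ⇒ L₀.
h₀' ⇒ L via d/dx closure of L₀.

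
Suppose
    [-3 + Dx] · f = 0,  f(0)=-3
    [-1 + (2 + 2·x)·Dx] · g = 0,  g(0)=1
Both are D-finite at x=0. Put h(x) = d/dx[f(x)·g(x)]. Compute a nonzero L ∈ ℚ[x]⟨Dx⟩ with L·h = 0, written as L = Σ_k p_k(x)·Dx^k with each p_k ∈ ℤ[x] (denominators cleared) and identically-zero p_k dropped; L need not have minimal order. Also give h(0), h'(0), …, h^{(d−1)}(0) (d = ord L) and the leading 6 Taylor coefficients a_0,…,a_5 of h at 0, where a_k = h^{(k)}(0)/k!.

f: a_k = -3, -9, -27/2, -27/2, -81/8, -243/40, …
g: a_k = 1, 1/2, -1/8, 1/16, -5/128, 7/256, …
Product ⇒ symmetric product L₀, ord ≤ 1.
h=h₀': d/dx-closure on L₀ ⇒ L.
L = (47 + 84·x + 36·x^2) + (-14 - 26·x - 12·x^2)·Dx  (order 1).
h: a_k = -21/2, -141/4, -927/16, -2001/32, -12831/256, -81567/2560, …
ICs: h(0) = -21/2.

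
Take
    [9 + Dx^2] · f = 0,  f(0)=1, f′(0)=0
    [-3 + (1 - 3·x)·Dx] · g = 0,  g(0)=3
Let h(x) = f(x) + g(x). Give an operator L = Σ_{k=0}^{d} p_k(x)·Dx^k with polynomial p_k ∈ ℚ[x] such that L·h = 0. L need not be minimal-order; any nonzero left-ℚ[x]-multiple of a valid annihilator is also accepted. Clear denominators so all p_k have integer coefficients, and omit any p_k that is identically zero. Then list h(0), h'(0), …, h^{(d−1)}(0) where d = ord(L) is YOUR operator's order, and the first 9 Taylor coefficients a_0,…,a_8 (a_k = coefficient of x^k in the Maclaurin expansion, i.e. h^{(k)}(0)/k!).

L = (-63 + 54·x - 81·x^2) + (9 - 45·x + 81·x^2 - 81·x^3)·Dx + (-7 + 6·x - 9·x^2)·Dx^2 + (1 - 5·x + 9·x^2 - 9·x^3)·Dx^3  (order 3).
h: a_k = 4, 9, 45/2, 81, 1971/8, 729, 174879/80, 6561, 88180569/4480, …
ICs: h(0) = 4, h′(0) = 9, h′′(0) = 45.

f: a_k = 1, 0, -9/2, 0, 27/8, 0, -81/80, 0, 729/4480, …
g: a_k = 3, 9, 27, 81, 243, 729, 2187, 6561, 19683, …
Weyl lclm of L_f,L_g ⇒ L₀ (ord ≤ 3).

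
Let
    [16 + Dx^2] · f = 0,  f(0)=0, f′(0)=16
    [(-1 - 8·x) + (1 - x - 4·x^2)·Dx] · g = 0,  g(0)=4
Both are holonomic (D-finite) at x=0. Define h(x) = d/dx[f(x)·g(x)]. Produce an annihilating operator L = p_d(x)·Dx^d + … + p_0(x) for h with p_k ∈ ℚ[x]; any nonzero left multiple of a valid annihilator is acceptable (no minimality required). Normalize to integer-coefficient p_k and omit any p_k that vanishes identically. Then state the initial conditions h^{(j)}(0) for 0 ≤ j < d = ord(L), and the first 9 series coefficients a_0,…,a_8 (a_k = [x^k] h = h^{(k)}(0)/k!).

f: a_k = 0, 16, 0, -128/3, 0, 512/15, 0, -4096/315, 0, …
g: a_k = 4, 4, 20, 36, 116, 260, 724, 1764, 4660, …
f·g: L₀ = L_f ⊗_s L_g, ord ≤ 2·1.
Derive L from L₀ (diff closure).
L = (-12 - 64·x - 224·x^2 + 256·x^3 + 512·x^4) + (-1 - 4·x + 48·x^2 + 128·x^3)·Dx + (1 - 3·x - 10·x^2 + 16·x^3 + 32·x^4)·Dx^2  (order 2).
h: a_k = 64, 128, 448, 4864/3, 5696, 82816/5, 2288576/45, 46134784/315, 134323136/315, …
ICs: h(0) = 64, h′(0) = 128.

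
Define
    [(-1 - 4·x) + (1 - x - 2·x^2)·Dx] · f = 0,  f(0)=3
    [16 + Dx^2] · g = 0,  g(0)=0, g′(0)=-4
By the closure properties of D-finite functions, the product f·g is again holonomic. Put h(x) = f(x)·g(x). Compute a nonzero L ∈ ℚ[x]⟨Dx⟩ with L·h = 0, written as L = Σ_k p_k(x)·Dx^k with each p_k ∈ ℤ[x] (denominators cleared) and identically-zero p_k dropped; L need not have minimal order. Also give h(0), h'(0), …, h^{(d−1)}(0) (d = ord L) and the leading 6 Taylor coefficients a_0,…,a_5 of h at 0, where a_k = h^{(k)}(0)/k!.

L = (-12 + 16·x + 32·x^2) + (2 + 8·x)·Dx + (-1 + x + 2·x^2)·Dx^2  (order 2).
h: a_k = 0, -12, -12, -4, -28, -308/5, …
ICs: h(0) = 0, h′(0) = -12.

f: a_k = 3, 3, 9, 15, 33, 63, …
g: a_k = 0, -4, 0, 32/3, 0, -128/15, …
Product ⇒ symmetric product L₀, ord ≤ 2.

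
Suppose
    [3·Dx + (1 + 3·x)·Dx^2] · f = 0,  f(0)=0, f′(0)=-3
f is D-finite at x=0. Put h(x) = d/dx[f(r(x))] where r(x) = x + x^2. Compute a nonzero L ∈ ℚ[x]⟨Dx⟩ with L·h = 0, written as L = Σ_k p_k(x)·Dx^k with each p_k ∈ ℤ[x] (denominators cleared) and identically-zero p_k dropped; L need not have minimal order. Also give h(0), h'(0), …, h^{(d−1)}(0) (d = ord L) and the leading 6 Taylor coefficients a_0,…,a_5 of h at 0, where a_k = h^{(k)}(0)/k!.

L = (1 + 6·x + 6·x^2) + (1 + 5·x + 9·x^2 + 6·x^3)·Dx  (order 1).
h: a_k = -3, 3, 0, -9, 27, -54, …
ICs: h(0) = -3.

f: a_k = 0, -3, 9/2, -9, 81/4, -243/5, …
Change of var in L_f (x↦r) gives L₀.
Derive L from L₀ (diff closure).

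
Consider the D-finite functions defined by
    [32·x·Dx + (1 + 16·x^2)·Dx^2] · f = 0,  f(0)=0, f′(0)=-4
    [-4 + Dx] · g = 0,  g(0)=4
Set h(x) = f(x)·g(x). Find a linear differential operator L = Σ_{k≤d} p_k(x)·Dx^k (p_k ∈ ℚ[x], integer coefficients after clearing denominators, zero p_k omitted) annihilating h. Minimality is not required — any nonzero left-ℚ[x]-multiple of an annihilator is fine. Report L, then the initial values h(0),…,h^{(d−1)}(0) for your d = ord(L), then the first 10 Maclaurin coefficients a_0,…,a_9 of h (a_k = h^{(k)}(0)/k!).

f: a_k = 0, -4, 0, 64/3, 0, -1024/5, 0, 16384/7, 0, -262144/9, …
g: a_k = 4, 16, 32, 128/3, 128/3, 512/15, 1024/45, 4096/315, 2048/315, 8192/2835, …
h₀=f·g: eliminate ⇒ L₀, order ≤ 2·1.
L = (16 - 128·x + 256·x^2) + (-8 + 32·x - 128·x^2)·Dx + (1 + 16·x^2)·Dx^2  (order 2).
h: a_k = 0, -16, -64, -128/3, 512/3, -1536/5, -22528/9, 126976/35, 1851392/63, -9428992/189, …
ICs: h(0) = 0, h′(0) = -16.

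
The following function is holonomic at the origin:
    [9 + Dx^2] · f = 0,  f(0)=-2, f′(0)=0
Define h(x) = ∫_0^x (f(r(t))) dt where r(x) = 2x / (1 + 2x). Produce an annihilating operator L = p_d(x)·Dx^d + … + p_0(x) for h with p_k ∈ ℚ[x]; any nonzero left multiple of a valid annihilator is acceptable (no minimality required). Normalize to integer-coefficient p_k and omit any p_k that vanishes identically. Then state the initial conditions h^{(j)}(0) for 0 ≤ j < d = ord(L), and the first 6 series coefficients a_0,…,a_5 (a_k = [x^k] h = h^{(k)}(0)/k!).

f: a_k = -2, 0, 9, 0, -27/4, 0, …
Substitute x→r, Dx→(1/r')Dx; clear ⇒ L₀.
∫: right-multiply L₀ by Dx.
L = 36·Dx + (4 + 24·x + 48·x^2 + 32·x^3)·Dx^2 + (1 + 8·x + 24·x^2 + 32·x^3 + 16·x^4)·Dx^3  (order 3).
h: a_k = 0, -2, 0, 12, -36, 324/5, …
ICs: h(0) = 0, h′(0) = -2, h′′(0) = 0.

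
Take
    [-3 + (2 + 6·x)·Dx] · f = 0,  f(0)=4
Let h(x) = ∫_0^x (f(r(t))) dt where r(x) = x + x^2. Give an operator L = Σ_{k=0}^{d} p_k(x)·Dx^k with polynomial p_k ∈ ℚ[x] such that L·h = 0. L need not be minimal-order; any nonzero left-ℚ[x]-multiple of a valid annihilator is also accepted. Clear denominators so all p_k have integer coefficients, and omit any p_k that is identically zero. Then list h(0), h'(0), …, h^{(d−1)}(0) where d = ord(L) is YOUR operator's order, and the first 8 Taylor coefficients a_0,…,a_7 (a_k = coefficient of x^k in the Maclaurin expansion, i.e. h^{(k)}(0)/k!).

L = (-3 - 6·x)·Dx + (2 + 6·x + 6·x^2)·Dx^2  (order 2).
h: a_k = 0, 4, 3, 1/2, -9/16, 99/160, -81/128, 999/1792, …
ICs: h(0) = 0, h′(0) = 4.

f: a_k = 4, 6, -9/2, 27/4, -405/32, 1701/64, -15309/256, 72171/512, …
Substitute x→r, Dx→(1/r')Dx; clear ⇒ L₀.
∫: right-multiply L₀ by Dx.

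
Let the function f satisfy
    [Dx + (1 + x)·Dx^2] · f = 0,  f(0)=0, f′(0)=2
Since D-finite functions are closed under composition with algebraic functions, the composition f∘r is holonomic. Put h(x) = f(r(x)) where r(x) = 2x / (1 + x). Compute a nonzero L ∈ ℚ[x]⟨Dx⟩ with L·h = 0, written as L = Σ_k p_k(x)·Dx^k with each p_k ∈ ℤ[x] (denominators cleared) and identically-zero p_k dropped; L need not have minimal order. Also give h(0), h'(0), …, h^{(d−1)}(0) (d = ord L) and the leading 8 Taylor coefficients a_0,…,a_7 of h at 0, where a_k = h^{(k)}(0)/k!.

L = (4 + 6·x)·Dx + (1 + 4·x + 3·x^2)·Dx^2  (order 2).
h: a_k = 0, 4, -8, 52/3, -40, 484/5, -728/3, 4372/7, …
ICs: h(0) = 0, h′(0) = 4.

f: a_k = 0, 2, -1, 2/3, -1/2, 2/5, -1/3, 2/7, …
h₀=f(r): pull back L_f along r ⇒ L₀.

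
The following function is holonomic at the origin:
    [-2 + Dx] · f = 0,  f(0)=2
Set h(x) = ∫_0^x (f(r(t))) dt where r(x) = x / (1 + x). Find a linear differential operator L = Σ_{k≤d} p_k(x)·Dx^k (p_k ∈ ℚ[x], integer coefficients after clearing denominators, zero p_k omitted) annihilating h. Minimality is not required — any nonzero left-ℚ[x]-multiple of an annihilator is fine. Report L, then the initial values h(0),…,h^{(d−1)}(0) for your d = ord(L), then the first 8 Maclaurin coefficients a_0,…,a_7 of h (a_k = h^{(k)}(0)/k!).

f: a_k = 2, 4, 4, 8/3, 4/3, 8/15, 8/45, 16/315, …
L₀ from L_f via x↦r, Dx↦r'^{-1}Dx.
h=∫₀ˣh₀: take L = L₀·Dx.
L = -2·Dx + (1 + 2·x + x^2)·Dx^2  (order 2).
h: a_k = 0, 2, 2, 0, -1/3, 4/15, -2/15, 8/315, …
ICs: h(0) = 0, h′(0) = 2.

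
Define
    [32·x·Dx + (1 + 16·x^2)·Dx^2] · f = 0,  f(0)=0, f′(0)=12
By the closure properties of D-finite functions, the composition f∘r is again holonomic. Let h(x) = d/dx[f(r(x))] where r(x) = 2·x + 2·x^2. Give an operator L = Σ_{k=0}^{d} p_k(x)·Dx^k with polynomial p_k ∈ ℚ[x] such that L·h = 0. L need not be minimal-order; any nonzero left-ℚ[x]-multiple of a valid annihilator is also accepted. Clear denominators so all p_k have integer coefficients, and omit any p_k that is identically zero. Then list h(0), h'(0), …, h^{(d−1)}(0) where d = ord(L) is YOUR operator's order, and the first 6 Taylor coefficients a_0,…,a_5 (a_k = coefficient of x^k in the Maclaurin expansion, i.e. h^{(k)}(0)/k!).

f: a_k = 0, 12, 0, -64, 0, 3072/5, …
h₀=f(r): pull back L_f along r ⇒ L₀.
h=h₀': d/dx-closure on L₀ ⇒ L.
L = (-2 + 128·x + 512·x^2 + 768·x^3 + 384·x^4) + (1 + 2·x + 64·x^2 + 256·x^3 + 320·x^4 + 128·x^5)·Dx  (order 1).
h: a_k = 24, 48, -1536, -6144, 90624, 586752, …
ICs: h(0) = 24.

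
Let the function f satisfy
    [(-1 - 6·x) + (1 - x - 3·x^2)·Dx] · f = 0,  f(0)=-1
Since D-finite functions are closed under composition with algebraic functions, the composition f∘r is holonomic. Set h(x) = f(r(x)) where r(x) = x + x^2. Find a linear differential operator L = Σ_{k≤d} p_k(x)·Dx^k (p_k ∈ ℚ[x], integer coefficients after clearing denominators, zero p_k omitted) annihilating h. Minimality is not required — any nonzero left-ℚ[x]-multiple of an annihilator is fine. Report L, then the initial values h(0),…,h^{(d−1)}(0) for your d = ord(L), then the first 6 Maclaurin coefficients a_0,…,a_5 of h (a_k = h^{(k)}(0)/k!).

L = (1 + 8·x + 18·x^2 + 12·x^3) + (-1 + x + 4·x^2 + 6·x^3 + 3·x^4)·Dx  (order 1).
h: a_k = -1, -1, -5, -15, -44, -137, …
ICs: h(0) = -1.

f: a_k = -1, -1, -4, -7, -19, -40, …
Substitute x→r, Dx→(1/r')Dx; clear ⇒ L₀.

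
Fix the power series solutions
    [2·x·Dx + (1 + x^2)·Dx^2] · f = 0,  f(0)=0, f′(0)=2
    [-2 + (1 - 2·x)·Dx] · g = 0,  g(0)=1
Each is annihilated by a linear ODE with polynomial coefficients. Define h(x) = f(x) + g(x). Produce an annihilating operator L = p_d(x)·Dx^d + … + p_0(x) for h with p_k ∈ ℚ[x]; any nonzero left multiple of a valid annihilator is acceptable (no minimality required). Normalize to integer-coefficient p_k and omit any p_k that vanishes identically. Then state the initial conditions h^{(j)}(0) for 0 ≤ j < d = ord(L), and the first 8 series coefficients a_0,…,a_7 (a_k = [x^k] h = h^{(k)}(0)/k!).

f: a_k = 0, 2, 0, -2/3, 0, 2/5, 0, -2/7, …
g: a_k = 1, 2, 4, 8, 16, 32, 64, 128, …
Sum ⇒ L₀ = lclm(L_f,L_g) in ℚ(x)⟨Dx⟩.
L = (4 - 32·x - 12·x^2)·Dx + (-13 + 4·x - 25·x^2 - 12·x^3)·Dx^2 + (2 - 3·x - 3·x^3 - 2·x^4)·Dx^3  (order 3).
h: a_k = 1, 4, 4, 22/3, 16, 162/5, 64, 894/7, …
ICs: h(0) = 1, h′(0) = 4, h′′(0) = 8.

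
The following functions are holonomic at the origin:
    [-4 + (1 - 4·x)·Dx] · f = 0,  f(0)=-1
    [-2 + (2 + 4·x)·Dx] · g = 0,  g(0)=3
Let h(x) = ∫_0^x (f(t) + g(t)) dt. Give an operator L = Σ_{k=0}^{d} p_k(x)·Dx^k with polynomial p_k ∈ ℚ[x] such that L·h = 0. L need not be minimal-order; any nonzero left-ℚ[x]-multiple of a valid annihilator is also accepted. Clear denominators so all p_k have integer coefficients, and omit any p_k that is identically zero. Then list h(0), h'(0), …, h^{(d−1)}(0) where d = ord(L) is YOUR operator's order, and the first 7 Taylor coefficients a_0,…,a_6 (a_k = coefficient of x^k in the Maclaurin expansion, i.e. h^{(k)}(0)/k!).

f: a_k = -1, -4, -16, -64, -256, -1024, -4096, …
g: a_k = 3, 3, -3/2, 3/2, -15/8, 21/8, -63/16, …
Sum ⇒ L₀ = lclm(L_f,L_g) in ℚ(x)⟨Dx⟩.
Integrate: L := L₀·Dx.
L = (-12 - 16·x)·Dx + (11 + 40·x + 48·x^2)·Dx^2 + (-1 - 2·x + 16·x^2 + 32·x^3)·Dx^3  (order 3).
h: a_k = 0, 2, -1/2, -35/6, -125/8, -2063/40, -8171/48, …
ICs: h(0) = 0, h′(0) = 2, h′′(0) = -1.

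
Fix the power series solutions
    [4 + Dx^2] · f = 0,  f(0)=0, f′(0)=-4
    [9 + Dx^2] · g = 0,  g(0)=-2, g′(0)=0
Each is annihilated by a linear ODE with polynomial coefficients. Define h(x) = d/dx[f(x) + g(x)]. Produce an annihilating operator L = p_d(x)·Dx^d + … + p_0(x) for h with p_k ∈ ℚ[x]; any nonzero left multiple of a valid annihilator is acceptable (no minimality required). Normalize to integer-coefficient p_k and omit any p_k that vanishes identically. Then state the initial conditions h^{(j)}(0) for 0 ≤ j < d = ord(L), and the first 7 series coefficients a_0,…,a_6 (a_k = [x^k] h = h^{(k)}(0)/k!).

f: a_k = 0, -4, 0, 8/3, 0, -8/15, 0, …
g: a_k = -2, 0, 9, 0, -27/4, 0, 81/40, …
Weyl lclm of L_f,L_g ⇒ L₀ (ord ≤ 4).
Differentiate: ansatz ord ≤ ord L₀ ⇒ L.
L = 36 + 13·Dx^2 + Dx^4  (order 4).
h: a_k = -4, 18, 8, -27, -8/3, 243/20, 16/45, …
ICs: h(0) = -4, h′(0) = 18, h′′(0) = 16, h′′′(0) = -162.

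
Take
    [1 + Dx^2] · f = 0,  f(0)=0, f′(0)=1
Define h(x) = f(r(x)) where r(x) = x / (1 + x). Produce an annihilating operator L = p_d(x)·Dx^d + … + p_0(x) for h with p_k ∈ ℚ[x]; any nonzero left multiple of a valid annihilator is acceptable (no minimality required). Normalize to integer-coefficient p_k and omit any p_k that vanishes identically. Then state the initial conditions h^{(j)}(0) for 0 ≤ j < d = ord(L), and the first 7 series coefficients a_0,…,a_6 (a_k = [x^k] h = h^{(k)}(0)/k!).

L = 1 + (2 + 6·x + 6·x^2 + 2·x^3)·Dx + (1 + 4·x + 6·x^2 + 4·x^3 + x^4)·Dx^2  (order 2).
h: a_k = 0, 1, -1, 5/6, -1/2, 1/120, 5/8, …
ICs: h(0) = 0, h′(0) = 1.

f: a_k = 0, 1, 0, -1/6, 0, 1/120, 0, …
h₀=f(r): pull back L_f along r ⇒ L₀.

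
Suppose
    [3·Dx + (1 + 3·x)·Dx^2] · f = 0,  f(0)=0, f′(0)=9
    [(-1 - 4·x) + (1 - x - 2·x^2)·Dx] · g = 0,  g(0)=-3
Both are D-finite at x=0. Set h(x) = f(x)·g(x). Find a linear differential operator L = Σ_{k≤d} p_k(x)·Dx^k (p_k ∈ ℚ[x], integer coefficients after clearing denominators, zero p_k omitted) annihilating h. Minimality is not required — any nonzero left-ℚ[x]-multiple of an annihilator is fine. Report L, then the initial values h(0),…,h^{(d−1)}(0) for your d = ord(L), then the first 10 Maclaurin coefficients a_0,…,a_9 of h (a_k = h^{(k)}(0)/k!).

f: a_k = 0, 9, -27/2, 27, -243/4, 729/5, -729/2, 6561/7, -19683/8, 6561, …
g: a_k = -3, -3, -9, -15, -33, -63, -129, -255, -513, -1023, …
f·g: L₀ = L_f ⊗_s L_g, ord ≤ 2·1.
L = (7 + 24·x) + (-1 + 17·x + 30·x^2)·Dx + (-1 - 2·x + 5·x^2 + 6·x^3)·Dx^2  (order 2).
h: a_k = 0, -27, 27/2, -243/2, 351/4, -11853/20, 13527/20, -464913/140, 303129/56, -5855247/280, …
ICs: h(0) = 0, h′(0) = -27.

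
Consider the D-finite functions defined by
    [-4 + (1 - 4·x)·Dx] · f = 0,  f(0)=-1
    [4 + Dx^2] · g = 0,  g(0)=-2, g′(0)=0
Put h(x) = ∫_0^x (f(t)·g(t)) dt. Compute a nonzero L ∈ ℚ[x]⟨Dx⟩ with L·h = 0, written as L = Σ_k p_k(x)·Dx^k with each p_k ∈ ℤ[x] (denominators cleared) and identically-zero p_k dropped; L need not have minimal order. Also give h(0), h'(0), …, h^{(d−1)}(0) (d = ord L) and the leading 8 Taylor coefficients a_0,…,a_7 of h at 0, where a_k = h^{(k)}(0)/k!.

L = (-4 + 16·x)·Dx + 8·Dx^2 + (-1 + 4·x)·Dx^3  (order 3).
h: a_k = 0, 2, 4, 28/3, 28, 1348/15, 2696/9, 46216/45, …
ICs: h(0) = 0, h′(0) = 2, h′′(0) = 8.

f: a_k = -1, -4, -16, -64, -256, -1024, -4096, -16384, …
g: a_k = -2, 0, 4, 0, -4/3, 0, 8/45, 0, …
Sym-product of L_f,L_g gives L₀ (≤ ord 2).
Integrate: L := L₀·Dx.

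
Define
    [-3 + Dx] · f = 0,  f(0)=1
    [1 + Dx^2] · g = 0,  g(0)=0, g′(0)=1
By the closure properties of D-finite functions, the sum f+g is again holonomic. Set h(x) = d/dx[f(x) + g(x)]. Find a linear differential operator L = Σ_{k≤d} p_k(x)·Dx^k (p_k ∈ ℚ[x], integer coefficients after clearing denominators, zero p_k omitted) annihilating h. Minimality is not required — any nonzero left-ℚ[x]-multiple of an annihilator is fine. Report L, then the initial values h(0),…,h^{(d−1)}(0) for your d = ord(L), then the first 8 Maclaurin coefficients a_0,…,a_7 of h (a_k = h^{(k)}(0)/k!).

f: a_k = 1, 3, 9/2, 9/2, 27/8, 81/40, 81/80, 243/560, …
g: a_k = 0, 1, 0, -1/6, 0, 1/120, 0, -1/5040, …
Weyl lclm of L_f,L_g ⇒ L₀ (ord ≤ 3).
Differentiate: ansatz ord ≤ ord L₀ ⇒ L.
L = 3 - Dx + 3·Dx^2 - Dx^3  (order 3).
h: a_k = 4, 9, 13, 27/2, 61/6, 243/40, 1093/360, 729/560, …
ICs: h(0) = 4, h′(0) = 9, h′′(0) = 26.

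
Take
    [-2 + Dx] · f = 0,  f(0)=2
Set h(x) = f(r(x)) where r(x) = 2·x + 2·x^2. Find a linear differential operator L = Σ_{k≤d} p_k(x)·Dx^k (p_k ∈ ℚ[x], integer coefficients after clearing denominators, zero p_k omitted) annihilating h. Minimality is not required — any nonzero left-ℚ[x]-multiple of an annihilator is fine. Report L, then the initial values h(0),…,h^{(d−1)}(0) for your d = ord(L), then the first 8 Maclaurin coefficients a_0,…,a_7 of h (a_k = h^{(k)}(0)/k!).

L = (-4 - 8·x) + Dx  (order 1).
h: a_k = 2, 8, 24, 160/3, 304/3, 832/5, 11072/45, 104192/315, …
ICs: h(0) = 2.

f: a_k = 2, 4, 4, 8/3, 4/3, 8/15, 8/45, 16/315, …
h₀=f(r): pull back L_f along r ⇒ L₀.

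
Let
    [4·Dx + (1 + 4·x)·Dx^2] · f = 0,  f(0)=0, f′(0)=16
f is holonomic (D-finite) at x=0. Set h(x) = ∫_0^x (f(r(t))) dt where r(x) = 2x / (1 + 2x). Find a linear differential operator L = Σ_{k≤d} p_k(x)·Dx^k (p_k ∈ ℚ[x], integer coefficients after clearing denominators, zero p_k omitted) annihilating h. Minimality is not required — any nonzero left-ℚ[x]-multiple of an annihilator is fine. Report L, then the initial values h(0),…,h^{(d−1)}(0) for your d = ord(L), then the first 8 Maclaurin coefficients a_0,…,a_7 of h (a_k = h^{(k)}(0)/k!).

L = (12 + 40·x)·Dx^2 + (1 + 12·x + 20·x^2)·Dx^3  (order 3).
h: a_k = 0, 0, 16, -64, 992/3, -9984/5, 199936/15, -95232, …
ICs: h(0) = 0, h′(0) = 0, h′′(0) = 32.

f: a_k = 0, 16, -32, 256/3, -256, 4096/5, -8192/3, 65536/7, …
L₀ from L_f via x↦r, Dx↦r'^{-1}Dx.
Integrate: L := L₀·Dx.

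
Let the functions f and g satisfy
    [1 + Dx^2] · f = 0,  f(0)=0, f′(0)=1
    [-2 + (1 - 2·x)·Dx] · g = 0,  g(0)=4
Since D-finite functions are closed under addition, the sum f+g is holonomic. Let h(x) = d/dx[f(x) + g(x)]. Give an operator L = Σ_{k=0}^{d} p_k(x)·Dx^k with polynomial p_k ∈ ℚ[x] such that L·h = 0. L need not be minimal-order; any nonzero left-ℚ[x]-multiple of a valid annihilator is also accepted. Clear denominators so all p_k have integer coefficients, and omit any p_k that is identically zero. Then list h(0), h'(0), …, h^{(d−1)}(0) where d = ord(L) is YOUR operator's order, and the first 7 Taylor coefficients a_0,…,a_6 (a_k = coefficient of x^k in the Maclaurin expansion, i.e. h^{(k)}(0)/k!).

f: a_k = 0, 1, 0, -1/6, 0, 1/120, 0, …
g: a_k = 4, 8, 16, 32, 64, 128, 256, …
L₀ := lclm(L_f,L_g); ord L₀ ≤ 2+1.
Derive L from L₀ (diff closure).
L = (196 - 16·x + 16·x^2) + (-25 + 54·x - 12·x^2 + 8·x^3)·Dx + (196 - 16·x + 16·x^2)·Dx^2 + (-25 + 54·x - 12·x^2 + 8·x^3)·Dx^3  (order 3).
h: a_k = 9, 32, 191/2, 256, 15361/24, 1536, 2580479/720, …
ICs: h(0) = 9, h′(0) = 32, h′′(0) = 191.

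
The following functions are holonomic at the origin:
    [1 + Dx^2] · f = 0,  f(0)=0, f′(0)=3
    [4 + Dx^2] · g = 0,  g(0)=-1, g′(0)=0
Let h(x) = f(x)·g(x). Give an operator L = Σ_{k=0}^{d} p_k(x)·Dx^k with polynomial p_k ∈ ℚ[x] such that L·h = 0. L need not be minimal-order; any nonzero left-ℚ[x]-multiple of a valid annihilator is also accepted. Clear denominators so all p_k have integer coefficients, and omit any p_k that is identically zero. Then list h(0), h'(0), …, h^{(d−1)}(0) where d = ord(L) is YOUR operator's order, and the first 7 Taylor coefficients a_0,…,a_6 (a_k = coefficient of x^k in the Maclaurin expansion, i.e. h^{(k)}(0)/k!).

f: a_k = 0, 3, 0, -1/2, 0, 1/40, 0, …
g: a_k = -1, 0, 2, 0, -2/3, 0, 4/45, …
Sym-product of L_f,L_g gives L₀ (≤ ord 4).
L = 9 + 10·Dx^2 + Dx^4  (order 4).
h: a_k = 0, -3, 0, 13/2, 0, -121/40, 0, …
ICs: h(0) = 0, h′(0) = -3, h′′(0) = 0, h′′′(0) = 39.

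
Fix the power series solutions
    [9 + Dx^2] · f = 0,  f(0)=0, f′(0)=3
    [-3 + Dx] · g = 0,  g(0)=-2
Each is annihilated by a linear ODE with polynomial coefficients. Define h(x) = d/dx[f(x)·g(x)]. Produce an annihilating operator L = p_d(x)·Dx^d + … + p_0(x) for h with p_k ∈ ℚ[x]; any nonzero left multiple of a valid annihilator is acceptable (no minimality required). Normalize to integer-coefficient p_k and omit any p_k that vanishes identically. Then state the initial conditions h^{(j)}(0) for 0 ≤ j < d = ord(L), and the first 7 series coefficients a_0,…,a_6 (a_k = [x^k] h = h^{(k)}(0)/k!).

L = 18 - 6·Dx + Dx^2  (order 2).
h: a_k = -6, -36, -54, 0, 81, 486/5, 243/5, …
ICs: h(0) = -6, h′(0) = -36.

f: a_k = 0, 3, 0, -9/2, 0, 81/40, 0, …
g: a_k = -2, -6, -9, -9, -27/4, -81/20, -81/40, …
Sym-product of L_f,L_g gives L₀ (≤ ord 2).
Derive L from L₀ (diff closure).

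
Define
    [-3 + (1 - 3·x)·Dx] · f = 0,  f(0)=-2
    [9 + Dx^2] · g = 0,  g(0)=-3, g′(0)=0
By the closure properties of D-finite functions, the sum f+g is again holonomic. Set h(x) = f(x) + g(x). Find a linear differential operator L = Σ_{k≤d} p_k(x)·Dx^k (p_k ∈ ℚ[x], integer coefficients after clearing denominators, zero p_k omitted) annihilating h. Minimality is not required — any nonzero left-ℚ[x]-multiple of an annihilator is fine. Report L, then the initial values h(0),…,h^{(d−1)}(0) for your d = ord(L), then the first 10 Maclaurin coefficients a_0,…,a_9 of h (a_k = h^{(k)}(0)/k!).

f: a_k = -2, -6, -18, -54, -162, -486, -1458, -4374, -13122, -39366, …
g: a_k = -3, 0, 27/2, 0, -81/8, 0, 243/80, 0, -2187/4480, 0, …
L₀ := lclm(L_f,L_g); ord L₀ ≤ 1+2.
L = (63 - 54·x + 81·x^2) + (-9 + 45·x - 81·x^2 + 81·x^3)·Dx + (7 - 6·x + 9·x^2)·Dx^2 + (-1 + 5·x - 9·x^2 + 9·x^3)·Dx^3  (order 3).
h: a_k = -5, -6, -9/2, -54, -1377/8, -486, -116397/80, -4374, -58788747/4480, -39366, …
ICs: h(0) = -5, h′(0) = -6, h′′(0) = -9.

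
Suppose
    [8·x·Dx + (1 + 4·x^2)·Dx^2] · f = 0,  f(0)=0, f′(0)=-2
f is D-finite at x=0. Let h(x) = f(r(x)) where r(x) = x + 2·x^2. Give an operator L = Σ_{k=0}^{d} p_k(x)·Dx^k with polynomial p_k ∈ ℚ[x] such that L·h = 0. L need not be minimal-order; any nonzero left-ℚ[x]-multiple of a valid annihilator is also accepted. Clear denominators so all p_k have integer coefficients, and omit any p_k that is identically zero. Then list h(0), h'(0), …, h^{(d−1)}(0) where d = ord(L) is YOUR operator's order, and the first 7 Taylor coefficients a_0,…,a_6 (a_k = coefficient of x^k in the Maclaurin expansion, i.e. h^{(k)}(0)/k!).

f: a_k = 0, -2, 0, 8/3, 0, -32/5, 0, …
Substitute x→r, Dx→(1/r')Dx; clear ⇒ L₀.
L = (-4 + 8·x + 64·x^2 + 192·x^3 + 192·x^4)·Dx + (1 + 4·x + 4·x^2 + 32·x^3 + 80·x^4 + 64·x^5)·Dx^2  (order 2).
h: a_k = 0, -2, -4, 8/3, 16, 128/5, -128/3, …
ICs: h(0) = 0, h′(0) = -2.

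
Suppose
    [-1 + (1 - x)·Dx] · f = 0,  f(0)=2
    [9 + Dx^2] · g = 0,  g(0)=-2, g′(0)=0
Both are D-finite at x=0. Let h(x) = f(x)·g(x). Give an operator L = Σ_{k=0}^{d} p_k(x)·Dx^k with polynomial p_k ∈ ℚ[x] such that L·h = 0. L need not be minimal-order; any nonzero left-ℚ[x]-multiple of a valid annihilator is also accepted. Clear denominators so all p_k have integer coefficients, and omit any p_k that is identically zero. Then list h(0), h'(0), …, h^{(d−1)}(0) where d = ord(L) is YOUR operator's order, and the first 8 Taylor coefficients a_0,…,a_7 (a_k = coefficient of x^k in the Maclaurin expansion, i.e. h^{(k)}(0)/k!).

f: a_k = 2, 2, 2, 2, 2, 2, 2, 2, …
g: a_k = -2, 0, 9, 0, -27/4, 0, 81/40, 0, …
h₀=f·g: eliminate ⇒ L₀, order ≤ 1·2.
L = (-9 + 9·x) + 2·Dx + (-1 + x)·Dx^2  (order 2).
h: a_k = -4, -4, 14, 14, 1/2, 1/2, 91/20, 91/20, …
ICs: h(0) = -4, h′(0) = -4.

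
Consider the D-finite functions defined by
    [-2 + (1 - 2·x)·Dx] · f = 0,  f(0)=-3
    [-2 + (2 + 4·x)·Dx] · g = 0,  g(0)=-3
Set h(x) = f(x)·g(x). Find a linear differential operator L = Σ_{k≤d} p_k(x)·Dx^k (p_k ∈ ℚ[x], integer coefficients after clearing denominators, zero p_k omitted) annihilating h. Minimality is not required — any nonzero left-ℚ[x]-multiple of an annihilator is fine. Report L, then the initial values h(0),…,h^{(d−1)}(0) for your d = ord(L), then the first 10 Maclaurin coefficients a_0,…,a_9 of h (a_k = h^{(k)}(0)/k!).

L = (3 + 2·x) + (-1 + 4·x^2)·Dx  (order 1).
h: a_k = 9, 27, 99/2, 207/2, 1611/8, 3285/8, 12951/16, 26199/16, 415323/128, 837081/128, …
ICs: h(0) = 9.

f: a_k = -3, -6, -12, -24, -48, -96, -192, -384, -768, -1536, …
g: a_k = -3, -3, 3/2, -3/2, 15/8, -21/8, 63/16, -99/16, 1287/128, -2145/128, …
f·g: L₀ = L_f ⊗_s L_g, ord ≤ 1·1.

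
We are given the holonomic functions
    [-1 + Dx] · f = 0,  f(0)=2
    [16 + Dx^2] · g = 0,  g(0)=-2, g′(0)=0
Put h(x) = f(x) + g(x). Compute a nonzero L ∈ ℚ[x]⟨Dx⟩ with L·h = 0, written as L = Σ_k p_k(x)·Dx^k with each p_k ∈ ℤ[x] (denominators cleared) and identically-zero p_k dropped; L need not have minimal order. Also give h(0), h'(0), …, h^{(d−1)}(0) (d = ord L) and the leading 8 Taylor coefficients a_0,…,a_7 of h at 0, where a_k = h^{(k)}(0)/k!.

L = -16 + 16·Dx - Dx^2 + Dx^3  (order 3).
h: a_k = 0, 2, 17, 1/3, -85/4, 1/60, 4097/360, 1/2520, …
ICs: h(0) = 0, h′(0) = 2, h′′(0) = 34.

f: a_k = 2, 2, 1, 1/3, 1/12, 1/60, 1/360, 1/2520, …
g: a_k = -2, 0, 16, 0, -64/3, 0, 512/45, 0, …
Sum ⇒ L₀ = lclm(L_f,L_g) in ℚ(x)⟨Dx⟩.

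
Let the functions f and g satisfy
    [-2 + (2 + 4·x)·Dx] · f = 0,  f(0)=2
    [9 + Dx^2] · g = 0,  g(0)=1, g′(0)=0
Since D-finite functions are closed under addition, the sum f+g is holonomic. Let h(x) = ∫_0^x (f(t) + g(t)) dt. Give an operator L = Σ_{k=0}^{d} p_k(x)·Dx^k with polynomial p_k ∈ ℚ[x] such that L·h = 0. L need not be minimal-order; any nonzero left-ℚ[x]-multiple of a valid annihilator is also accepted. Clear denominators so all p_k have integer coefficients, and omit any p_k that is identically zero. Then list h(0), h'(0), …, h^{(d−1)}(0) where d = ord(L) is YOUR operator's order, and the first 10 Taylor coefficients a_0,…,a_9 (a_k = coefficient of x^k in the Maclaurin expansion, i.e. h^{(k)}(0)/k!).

f: a_k = 2, 2, -1, 1, -5/4, 7/4, -21/8, 33/8, -429/64, 715/64, …
g: a_k = 1, 0, -9/2, 0, 27/8, 0, -81/80, 0, 729/4480, 0, …
L₀ := lclm(L_f,L_g); ord L₀ ≤ 1+2.
∫: right-multiply L₀ by Dx.
L = (-27 - 81·x - 81·x^2)·Dx + (18 + 117·x + 243·x^2 + 162·x^3)·Dx^2 + (-3 - 9·x - 9·x^2)·Dx^3 + (2 + 13·x + 27·x^2 + 18·x^3)·Dx^4  (order 4).
h: a_k = 0, 3, 1, -11/6, 1/4, 17/40, 7/24, -291/560, 33/64, -9767/13440, …
ICs: h(0) = 0, h′(0) = 3, h′′(0) = 2, h′′′(0) = -11.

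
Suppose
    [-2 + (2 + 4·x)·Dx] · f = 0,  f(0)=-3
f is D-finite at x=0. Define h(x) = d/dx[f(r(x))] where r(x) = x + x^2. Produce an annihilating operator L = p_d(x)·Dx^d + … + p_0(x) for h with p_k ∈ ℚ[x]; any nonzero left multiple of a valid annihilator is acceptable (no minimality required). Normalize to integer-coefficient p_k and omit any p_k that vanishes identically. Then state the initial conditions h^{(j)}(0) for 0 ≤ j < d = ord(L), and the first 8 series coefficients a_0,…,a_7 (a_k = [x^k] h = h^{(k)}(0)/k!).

L = 1 + (-1 - 4·x - 6·x^2 - 4·x^3)·Dx  (order 1).
h: a_k = -3, -3, 9/2, -9/2, 15/8, 27/8, -147/16, 183/16, …
ICs: h(0) = -3.

f: a_k = -3, -3, 3/2, -3/2, 15/8, -21/8, 63/16, -99/16, …
f∘r: x↦r, Dx↦Dx/r' in L_f ⇒ L₀.
h₀' ⇒ L via d/dx closure of L₀.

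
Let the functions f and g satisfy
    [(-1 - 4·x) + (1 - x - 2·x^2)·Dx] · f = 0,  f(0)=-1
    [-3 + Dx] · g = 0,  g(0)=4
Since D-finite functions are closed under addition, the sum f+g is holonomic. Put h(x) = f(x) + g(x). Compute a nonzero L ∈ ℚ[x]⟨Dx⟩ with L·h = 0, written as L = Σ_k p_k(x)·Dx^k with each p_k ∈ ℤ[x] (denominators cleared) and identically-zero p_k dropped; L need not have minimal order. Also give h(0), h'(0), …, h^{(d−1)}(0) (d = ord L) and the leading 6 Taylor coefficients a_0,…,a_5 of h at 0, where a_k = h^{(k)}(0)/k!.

f: a_k = -1, -1, -3, -5, -11, -21, …
g: a_k = 4, 12, 18, 18, 27/2, 81/10, …
Sum ⇒ L₀ = lclm(L_f,L_g) in ℚ(x)⟨Dx⟩.
L = (-9 - 9·x - 126·x^2 - 72·x^3) + (-3 + 30·x + 51·x^2 - 36·x^3 - 36·x^4)·Dx + (2 - 9·x - 3·x^2 + 20·x^3 + 12·x^4)·Dx^2  (order 2).
h: a_k = 3, 11, 15, 13, 5/2, -129/10, …
ICs: h(0) = 3, h′(0) = 11.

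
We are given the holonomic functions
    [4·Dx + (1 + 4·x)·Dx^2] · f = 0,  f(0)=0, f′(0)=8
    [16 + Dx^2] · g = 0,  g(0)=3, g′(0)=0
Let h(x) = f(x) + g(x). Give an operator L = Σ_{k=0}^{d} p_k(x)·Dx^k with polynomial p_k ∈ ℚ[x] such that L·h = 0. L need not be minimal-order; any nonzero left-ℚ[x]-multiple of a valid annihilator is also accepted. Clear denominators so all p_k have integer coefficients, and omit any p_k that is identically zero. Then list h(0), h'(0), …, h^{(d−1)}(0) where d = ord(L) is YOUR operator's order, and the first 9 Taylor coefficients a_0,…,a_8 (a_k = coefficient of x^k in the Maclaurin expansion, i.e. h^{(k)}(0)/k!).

L = (448 + 512·x + 1024·x^2)·Dx + (48 + 320·x + 768·x^2 + 1024·x^3)·Dx^2 + (28 + 32·x + 64·x^2)·Dx^3 + (3 + 20·x + 48·x^2 + 64·x^3)·Dx^4  (order 4).
h: a_k = 3, 8, -40, 128/3, -96, 2048/5, -6912/5, 32768/7, -1719808/105, …
ICs: h(0) = 3, h′(0) = 8, h′′(0) = -80, h′′′(0) = 256.

f: a_k = 0, 8, -16, 128/3, -128, 2048/5, -4096/3, 32768/7, -16384, …
g: a_k = 3, 0, -24, 0, 32, 0, -256/15, 0, 512/105, …
L₀ := lclm(L_f,L_g); ord L₀ ≤ 2+2.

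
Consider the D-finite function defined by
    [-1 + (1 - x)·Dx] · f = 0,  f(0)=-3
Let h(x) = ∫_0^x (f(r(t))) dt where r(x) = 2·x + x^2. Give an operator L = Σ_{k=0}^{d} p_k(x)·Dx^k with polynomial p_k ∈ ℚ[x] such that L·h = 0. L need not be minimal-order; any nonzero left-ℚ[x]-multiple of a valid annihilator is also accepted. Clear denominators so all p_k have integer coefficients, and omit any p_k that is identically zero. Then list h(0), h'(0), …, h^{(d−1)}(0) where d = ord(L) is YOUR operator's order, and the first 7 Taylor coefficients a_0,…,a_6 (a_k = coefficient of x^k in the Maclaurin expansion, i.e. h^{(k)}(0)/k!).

f: a_k = -3, -3, -3, -3, -3, -3, -3, …
Change of var in L_f (x↦r) gives L₀.
Integrate: L := L₀·Dx.
L = (2 + 2·x)·Dx + (-1 + 2·x + x^2)·Dx^2  (order 2).
h: a_k = 0, -3, -3, -5, -9, -87/5, -35, …
ICs: h(0) = 0, h′(0) = -3.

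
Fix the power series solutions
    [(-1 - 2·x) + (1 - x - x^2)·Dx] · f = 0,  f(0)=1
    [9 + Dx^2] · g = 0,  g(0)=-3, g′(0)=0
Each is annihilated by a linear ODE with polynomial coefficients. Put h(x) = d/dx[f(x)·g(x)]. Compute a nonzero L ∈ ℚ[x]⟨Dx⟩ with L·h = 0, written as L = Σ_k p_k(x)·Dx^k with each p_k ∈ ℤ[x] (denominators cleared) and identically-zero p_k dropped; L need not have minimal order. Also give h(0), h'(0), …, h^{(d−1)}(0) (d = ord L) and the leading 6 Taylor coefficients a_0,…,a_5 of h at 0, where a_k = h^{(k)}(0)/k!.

L = (3 - 162·x - 81·x^2 + 162·x^3 + 81·x^4) + (-12 - 6·x + 54·x^2 + 36·x^3)·Dx + (7 - 16·x - 7·x^2 + 18·x^3 + 9·x^4)·Dx^2  (order 2).
h: a_k = -3, 15, 27/2, 15/2, 255/8, 2709/40, …
ICs: h(0) = -3, h′(0) = 15.

f: a_k = 1, 1, 2, 3, 5, 8, …
g: a_k = -3, 0, 27/2, 0, -81/8, 0, …
Sym-product of L_f,L_g gives L₀ (≤ ord 2).
h=h₀': d/dx-closure on L₀ ⇒ L.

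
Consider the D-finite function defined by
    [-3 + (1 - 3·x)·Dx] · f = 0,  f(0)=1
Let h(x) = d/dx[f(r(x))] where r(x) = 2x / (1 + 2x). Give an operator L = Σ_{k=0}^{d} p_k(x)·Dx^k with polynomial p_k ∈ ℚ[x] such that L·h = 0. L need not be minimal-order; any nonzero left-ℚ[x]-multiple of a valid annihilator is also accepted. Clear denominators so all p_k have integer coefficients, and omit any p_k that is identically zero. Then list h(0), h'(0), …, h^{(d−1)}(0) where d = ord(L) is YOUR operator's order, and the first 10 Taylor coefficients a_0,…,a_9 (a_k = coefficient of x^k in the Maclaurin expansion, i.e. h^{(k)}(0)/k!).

f: a_k = 1, 3, 9, 27, 81, 243, 729, 2187, 6561, 19683, …
h₀=f(r): pull back L_f along r ⇒ L₀.
h₀' ⇒ L via d/dx closure of L₀.
L = 8 + (-1 + 4·x)·Dx  (order 1).
h: a_k = 6, 48, 288, 1536, 7680, 36864, 172032, 786432, 3538944, 15728640, …
ICs: h(0) = 6.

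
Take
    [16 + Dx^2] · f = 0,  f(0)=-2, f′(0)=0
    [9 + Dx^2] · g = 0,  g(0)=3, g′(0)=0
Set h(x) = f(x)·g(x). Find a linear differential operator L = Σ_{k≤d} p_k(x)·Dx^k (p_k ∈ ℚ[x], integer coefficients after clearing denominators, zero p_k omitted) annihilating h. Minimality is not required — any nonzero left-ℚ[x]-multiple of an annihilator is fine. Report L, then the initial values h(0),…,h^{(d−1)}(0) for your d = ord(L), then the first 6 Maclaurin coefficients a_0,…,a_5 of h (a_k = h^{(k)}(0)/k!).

L = 49 + 50·Dx^2 + Dx^4  (order 4).
h: a_k = -6, 0, 75, 0, -1201/4, 0, …
ICs: h(0) = -6, h′(0) = 0, h′′(0) = 150, h′′′(0) = 0.

f: a_k = -2, 0, 16, 0, -64/3, 0, …
g: a_k = 3, 0, -27/2, 0, 81/8, 0, …
L₀ := L_f ⊗_s L_g (sym. prod.), ord ≤ 4.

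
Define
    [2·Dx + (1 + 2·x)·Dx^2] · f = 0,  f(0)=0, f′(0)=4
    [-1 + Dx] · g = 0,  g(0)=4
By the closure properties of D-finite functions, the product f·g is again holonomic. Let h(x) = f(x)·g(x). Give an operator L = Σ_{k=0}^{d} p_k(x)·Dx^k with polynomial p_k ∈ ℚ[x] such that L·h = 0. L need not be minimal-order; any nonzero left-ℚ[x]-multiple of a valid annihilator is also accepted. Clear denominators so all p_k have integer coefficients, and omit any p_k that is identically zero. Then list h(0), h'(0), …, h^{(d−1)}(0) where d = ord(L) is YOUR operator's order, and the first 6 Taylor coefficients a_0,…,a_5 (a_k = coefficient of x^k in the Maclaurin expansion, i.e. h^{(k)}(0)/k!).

L = (-1 + 2·x) - 4·x·Dx + (1 + 2·x)·Dx^2  (order 2).
h: a_k = 0, 16, 0, 40/3, -16, 418/15, …
ICs: h(0) = 0, h′(0) = 16.

f: a_k = 0, 4, -4, 16/3, -8, 64/5, …
g: a_k = 4, 4, 2, 2/3, 1/6, 1/30, …
Sym-product of L_f,L_g gives L₀ (≤ ord 2).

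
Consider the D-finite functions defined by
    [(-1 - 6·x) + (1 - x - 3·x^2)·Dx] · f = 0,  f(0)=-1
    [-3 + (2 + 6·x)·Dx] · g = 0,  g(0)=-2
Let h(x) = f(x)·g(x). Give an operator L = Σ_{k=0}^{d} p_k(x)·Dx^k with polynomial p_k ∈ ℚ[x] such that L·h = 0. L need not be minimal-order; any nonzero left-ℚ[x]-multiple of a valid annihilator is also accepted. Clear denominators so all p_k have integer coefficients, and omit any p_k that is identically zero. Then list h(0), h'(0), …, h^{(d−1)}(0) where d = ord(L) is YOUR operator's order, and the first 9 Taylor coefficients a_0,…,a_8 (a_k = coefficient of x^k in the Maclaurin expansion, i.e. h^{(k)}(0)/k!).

L = (5 + 15·x + 27·x^2) + (-2 - 4·x + 12·x^2 + 18·x^3)·Dx  (order 1).
h: a_k = 2, 5, 35/4, 217/8, 3011/64, 18139/128, 129511/512, 766529/1024, 21882851/16384, …
ICs: h(0) = 2.

f: a_k = -1, -1, -4, -7, -19, -40, -97, -217, -508, …
g: a_k = -2, -3, 9/4, -27/8, 405/64, -1701/128, 15309/512, -72171/1024, 2814669/16384, …
h₀=f·g: eliminate ⇒ L₀, order ≤ 1·1.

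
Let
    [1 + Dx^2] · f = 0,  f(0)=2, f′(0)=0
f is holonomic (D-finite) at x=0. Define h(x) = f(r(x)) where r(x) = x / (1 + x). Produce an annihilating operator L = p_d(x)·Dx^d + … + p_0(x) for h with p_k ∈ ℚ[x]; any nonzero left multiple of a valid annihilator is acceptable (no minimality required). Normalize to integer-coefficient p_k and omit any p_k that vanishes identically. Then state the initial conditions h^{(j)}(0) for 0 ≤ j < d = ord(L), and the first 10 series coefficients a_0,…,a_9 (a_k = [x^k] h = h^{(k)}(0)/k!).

f: a_k = 2, 0, -1, 0, 1/12, 0, -1/360, 0, 1/20160, 0, …
Change of var in L_f (x↦r) gives L₀.
L = 1 + (2 + 6·x + 6·x^2 + 2·x^3)·Dx + (1 + 4·x + 6·x^2 + 4·x^3 + x^4)·Dx^2  (order 2).
h: a_k = 2, 0, -1, 2, -35/12, 11/3, -1501/360, 87/20, -16699/4032, 8791/2520, …
ICs: h(0) = 2, h′(0) = 0.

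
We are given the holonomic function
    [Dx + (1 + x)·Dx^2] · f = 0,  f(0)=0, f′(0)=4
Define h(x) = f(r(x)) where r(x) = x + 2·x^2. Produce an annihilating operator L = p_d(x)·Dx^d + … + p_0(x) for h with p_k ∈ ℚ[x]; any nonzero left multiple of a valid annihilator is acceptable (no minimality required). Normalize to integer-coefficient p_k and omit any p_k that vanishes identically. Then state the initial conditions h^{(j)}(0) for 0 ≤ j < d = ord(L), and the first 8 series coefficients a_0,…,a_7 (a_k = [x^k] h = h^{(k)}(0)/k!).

f: a_k = 0, 4, -2, 4/3, -1, 4/5, -2/3, 4/7, …
f∘r: x↦r, Dx↦Dx/r' in L_f ⇒ L₀.
L = (-3 + 4·x + 8·x^2)·Dx + (1 + 5·x + 6·x^2 + 8·x^3)·Dx^2  (order 2).
h: a_k = 0, 4, 6, -20/3, -1, 44/5, -6, -52/7, …
ICs: h(0) = 0, h′(0) = 4.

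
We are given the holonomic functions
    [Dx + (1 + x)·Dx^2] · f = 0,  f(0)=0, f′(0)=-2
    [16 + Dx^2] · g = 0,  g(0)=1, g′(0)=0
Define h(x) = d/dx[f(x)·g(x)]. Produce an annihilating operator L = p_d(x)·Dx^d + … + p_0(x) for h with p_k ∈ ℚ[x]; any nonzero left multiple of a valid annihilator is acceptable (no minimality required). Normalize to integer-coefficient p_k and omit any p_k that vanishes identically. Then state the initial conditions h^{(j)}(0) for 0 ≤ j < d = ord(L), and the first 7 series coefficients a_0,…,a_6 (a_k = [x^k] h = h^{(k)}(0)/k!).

L = (96160 + 647168·x + 1757184·x^2 + 2482176·x^3 + 1931264·x^4 + 786432·x^5 + 131072·x^6) + (13728 + 74144·x + 156160·x^2 + 161280·x^3 + 81920·x^4 + 16384·x^5)·Dx + (13546 + 87008·x + 228848·x^2 + 316416·x^3 + 242944·x^4 + 98304·x^5 + 16384·x^6)·Dx^2 + (858 + 4634·x + 9760·x^2 + 10080·x^3 + 5120·x^4 + 1024·x^5)·Dx^3 + (471 + 2910·x + 7439·x^2 + 10080·x^3 + 7640·x^4 + 3072·x^5 + 512·x^6)·Dx^4  (order 4).
h: a_k = -2, 2, 46, -30, -82, 42, 754/15, …
ICs: h(0) = -2, h′(0) = 2, h′′(0) = 92, h′′′(0) = -180.

f: a_k = 0, -2, 1, -2/3, 1/2, -2/5, 1/3, …
g: a_k = 1, 0, -8, 0, 32/3, 0, -256/45, …
Sym-product of L_f,L_g gives L₀ (≤ ord 4).
h₀' ⇒ L via d/dx closure of L₀.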